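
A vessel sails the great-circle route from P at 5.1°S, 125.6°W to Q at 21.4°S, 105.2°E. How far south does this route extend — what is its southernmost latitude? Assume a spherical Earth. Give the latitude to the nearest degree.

The great circle lies in the plane with unit normal n̂ = (p₁ × p₂)/|p₁ × p₂|.
Here n̂_z ≈ -0.863; the vertex latitude is φ_max = arccos|n̂_z| ≈ 30.3°.

≈ 30°S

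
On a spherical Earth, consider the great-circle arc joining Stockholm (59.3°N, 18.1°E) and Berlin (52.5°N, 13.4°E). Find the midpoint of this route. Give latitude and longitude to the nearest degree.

≈ (56°N, 16°E)

Convert each endpoint to a unit vector on the sphere (x = cos φ cos λ, y = cos φ sin λ, z = sin φ).
The central angle between the endpoints is δ = arccos(p₁·p₂) ≈ 0.127 rad (7.3°).
Interpolate at f = 1/2 with slerp weights a = sin((1−f)δ)/sin δ ≈ 0.501, b = sin(fδ)/sin δ ≈ 0.501.
p = a·p₁ + b·p₂ ≈ (0.540, 0.150, 0.828); φ = arcsin(p_z) ≈ 55.92°, λ = atan2(p_y, p_x) ≈ 15.54°.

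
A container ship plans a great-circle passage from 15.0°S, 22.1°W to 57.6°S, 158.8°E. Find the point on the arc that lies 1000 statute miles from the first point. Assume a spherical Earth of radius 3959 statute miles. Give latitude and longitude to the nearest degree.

≈ 29°S, 22°W

Write both endpoints as unit vectors p₁, p₂ with components (cos φ cos λ, cos φ sin λ, sin φ).
The central angle between the endpoints is δ = arccos(p₁·p₂) ≈ 1.874 rad (107.4°). The total great-circle distance is δ·R ≈ 1.874 × 3959 ≈ 7421 mi, so the target fraction is f = 1000/7421 ≈ 0.135.
Interpolate at f ≈ 0.135 with slerp weights a = sin((1−f)δ)/sin δ ≈ 1.047, b = sin(fδ)/sin δ ≈ 0.262.
p = a·p₁ + b·p₂ ≈ (0.806, -0.330, -0.492); φ = arcsin(p_z) ≈ -29.47°, λ = atan2(p_y, p_x) ≈ -22.25°.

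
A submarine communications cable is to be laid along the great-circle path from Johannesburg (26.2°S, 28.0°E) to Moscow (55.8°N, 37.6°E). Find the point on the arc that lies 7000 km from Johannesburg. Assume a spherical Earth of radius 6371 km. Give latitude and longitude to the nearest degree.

≈ (36°N, 34°E)

From cos δ = sin φ₁ sin φ₂ + cos φ₁ cos φ₂ cos Δλ, the central angle is δ ≈ 1.438 rad (82.4°). The total great-circle distance is δ·R ≈ 1.438 × 6371 ≈ 9163 km, so the target fraction is f = 7000/9163 ≈ 0.764.
Interpolate at f ≈ 0.764 with slerp weights a = sin((1−f)δ)/sin δ ≈ 0.336, b = sin(fδ)/sin δ ≈ 0.899.
p = a·p₁ + b·p₂ ≈ (0.666, 0.450, 0.595); φ = arcsin(p_z) ≈ 36.50°, λ = atan2(p_y, p_x) ≈ 34.01°.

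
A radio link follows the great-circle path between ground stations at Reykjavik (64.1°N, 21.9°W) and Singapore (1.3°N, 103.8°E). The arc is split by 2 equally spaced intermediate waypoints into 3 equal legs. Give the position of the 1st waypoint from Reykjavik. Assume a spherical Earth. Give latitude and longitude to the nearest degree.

Convert each endpoint to a unit vector on the sphere (x = cos φ cos λ, y = cos φ sin λ, z = sin φ).
The central angle between the endpoints is δ = arccos(p₁·p₂) ≈ 1.807 rad (103.6°).
Interpolate at f = 1/3 with slerp weights a = sin((1−f)δ)/sin δ ≈ 0.961, b = sin(fδ)/sin δ ≈ 0.583.
p = a·p₁ + b·p₂ ≈ (0.250, 0.409, 0.877); φ = arcsin(p_z) ≈ 61.32°, λ = atan2(p_y, p_x) ≈ 58.56°.

≈ (61°N, 59°E)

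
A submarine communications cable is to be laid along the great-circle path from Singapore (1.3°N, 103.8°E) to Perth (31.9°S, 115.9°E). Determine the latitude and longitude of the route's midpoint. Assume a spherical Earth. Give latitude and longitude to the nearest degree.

Write both endpoints as unit vectors p₁, p₂ with components (cos φ cos λ, cos φ sin λ, sin φ).
The central angle between the endpoints is δ = arccos(p₁·p₂) ≈ 0.613 rad (35.1°).
Interpolate at f = 1/2 with slerp weights a = sin((1−f)δ)/sin δ ≈ 0.524, b = sin(fδ)/sin δ ≈ 0.524.
p = a·p₁ + b·p₂ ≈ (-0.320, 0.910, -0.265); φ = arcsin(p_z) ≈ -15.38°, λ = atan2(p_y, p_x) ≈ 109.35°.

≈ 15°S, 109°E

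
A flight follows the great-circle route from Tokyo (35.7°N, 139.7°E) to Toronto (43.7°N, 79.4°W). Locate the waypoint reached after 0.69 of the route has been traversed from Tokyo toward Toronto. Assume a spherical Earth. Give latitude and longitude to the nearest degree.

Write both endpoints as unit vectors p₁, p₂ with components (cos φ cos λ, cos φ sin λ, sin φ).
The central angle between the endpoints is δ = arccos(p₁·p₂) ≈ 1.623 rad (93.0°).
Interpolate at f = 0.69 with slerp weights a = sin((1−f)δ)/sin δ ≈ 0.483, b = sin(fδ)/sin δ ≈ 0.901.
p = a·p₁ + b·p₂ ≈ (-0.179, -0.387, 0.905); φ = arcsin(p_z) ≈ 64.76°, λ = atan2(p_y, p_x) ≈ -114.85°.

≈ 65°N, 115°W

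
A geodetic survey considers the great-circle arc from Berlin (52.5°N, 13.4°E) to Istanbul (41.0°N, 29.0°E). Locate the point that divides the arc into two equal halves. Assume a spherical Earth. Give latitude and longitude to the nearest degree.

From cos δ = sin φ₁ sin φ₂ + cos φ₁ cos φ₂ cos Δλ, the central angle is δ ≈ 0.273 rad (15.6°).
Interpolate at f = 1/2 with slerp weights a = sin((1−f)δ)/sin δ ≈ 0.505, b = sin(fδ)/sin δ ≈ 0.505.
p = a·p₁ + b·p₂ ≈ (0.632, 0.256, 0.732); φ = arcsin(p_z) ≈ 47.01°, λ = atan2(p_y, p_x) ≈ 22.04°.

≈ 47°N, 22°E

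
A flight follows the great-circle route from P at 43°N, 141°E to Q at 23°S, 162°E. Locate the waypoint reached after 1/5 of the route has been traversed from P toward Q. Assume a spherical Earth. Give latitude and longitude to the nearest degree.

Write both endpoints as unit vectors p₁, p₂ with components (cos φ cos λ, cos φ sin λ, sin φ).
The central angle between the endpoints is δ = arccos(p₁·p₂) ≈ 1.200 rad (68.8°).
Interpolate at f = 1/5 with slerp weights a = sin((1−f)δ)/sin δ ≈ 0.879, b = sin(fδ)/sin δ ≈ 0.255.
p = a·p₁ + b·p₂ ≈ (-0.723, 0.477, 0.500); φ = arcsin(p_z) ≈ 29.99°, λ = atan2(p_y, p_x) ≈ 146.57°.

≈ 30°N, 147°E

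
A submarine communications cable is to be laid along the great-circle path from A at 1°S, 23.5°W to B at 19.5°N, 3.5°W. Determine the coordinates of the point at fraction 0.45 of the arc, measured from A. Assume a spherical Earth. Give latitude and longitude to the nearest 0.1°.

≈ 8.4°N, 14.8°W

Write both endpoints as unit vectors p₁, p₂ with components (cos φ cos λ, cos φ sin λ, sin φ).
The central angle between the endpoints is δ = arccos(p₁·p₂) ≈ 0.495 rad (28.4°).
Interpolate at f = 0.45 with slerp weights a = sin((1−f)δ)/sin δ ≈ 0.566, b = sin(fδ)/sin δ ≈ 0.465.
p = a·p₁ + b·p₂ ≈ (0.957, -0.252, 0.145); φ = arcsin(p_z) ≈ 8.36°, λ = atan2(p_y, p_x) ≈ -14.78°.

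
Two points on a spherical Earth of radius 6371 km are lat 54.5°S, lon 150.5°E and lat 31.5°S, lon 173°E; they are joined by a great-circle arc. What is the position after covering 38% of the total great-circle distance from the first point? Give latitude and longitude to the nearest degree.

≈ lat 46°S, lon 161°E

The haversine formula gives a central angle δ ≈ 0.489 rad (28.0°) between the endpoints.
Interpolate at f = 0.38 with slerp weights a = sin((1−f)δ)/sin δ ≈ 0.636, b = sin(fδ)/sin δ ≈ 0.393.
p = a·p₁ + b·p₂ ≈ (-0.654, 0.223, -0.723); φ = arcsin(p_z) ≈ -46.30°, λ = atan2(p_y, p_x) ≈ 161.20°.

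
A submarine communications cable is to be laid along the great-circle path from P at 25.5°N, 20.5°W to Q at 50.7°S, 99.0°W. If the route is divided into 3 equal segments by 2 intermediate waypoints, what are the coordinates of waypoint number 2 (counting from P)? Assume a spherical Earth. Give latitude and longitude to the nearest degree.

Convert each endpoint to a unit vector on the sphere (x = cos φ cos λ, y = cos φ sin λ, z = sin φ).
The central angle between the endpoints is δ = arccos(p₁·p₂) ≈ 1.792 rad (102.7°).
Interpolate at f = 2/3 with slerp weights a = sin((1−f)δ)/sin δ ≈ 0.576, b = sin(fδ)/sin δ ≈ 0.953.
p = a·p₁ + b·p₂ ≈ (0.393, -0.779, -0.489); φ = arcsin(p_z) ≈ -29.31°, λ = atan2(p_y, p_x) ≈ -63.22°.

≈ 29°S, 63°W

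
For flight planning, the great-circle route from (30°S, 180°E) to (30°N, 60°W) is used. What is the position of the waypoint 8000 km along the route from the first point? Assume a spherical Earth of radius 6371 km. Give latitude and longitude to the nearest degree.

≈ (4°N, 114°W)

From cos δ = sin φ₁ sin φ₂ + cos φ₁ cos φ₂ cos Δλ, the central angle is δ ≈ 2.246 rad (128.7°). The total great-circle distance is δ·R ≈ 2.246 × 6371 ≈ 14309 km, so the target fraction is f = 8000/14309 ≈ 0.559.
Interpolate at f ≈ 0.559 with slerp weights a = sin((1−f)δ)/sin δ ≈ 1.071, b = sin(fδ)/sin δ ≈ 1.218.
p = a·p₁ + b·p₂ ≈ (-0.400, -0.913, 0.073); φ = arcsin(p_z) ≈ 4.21°, λ = atan2(p_y, p_x) ≈ -113.66°.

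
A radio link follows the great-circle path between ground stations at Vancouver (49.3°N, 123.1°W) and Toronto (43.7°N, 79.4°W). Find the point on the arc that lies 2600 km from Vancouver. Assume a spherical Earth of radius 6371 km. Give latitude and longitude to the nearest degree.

Write both endpoints as unit vectors p₁, p₂ with components (cos φ cos λ, cos φ sin λ, sin φ).
The central angle between the endpoints is δ = arccos(p₁·p₂) ≈ 0.526 rad (30.2°). The total great-circle distance is δ·R ≈ 0.526 × 6371 ≈ 3354 km, so the target fraction is f = 2600/3354 ≈ 0.775.
Interpolate at f ≈ 0.775 with slerp weights a = sin((1−f)δ)/sin δ ≈ 0.235, b = sin(fδ)/sin δ ≈ 0.790.
p = a·p₁ + b·p₂ ≈ (0.021, -0.690, 0.724); φ = arcsin(p_z) ≈ 46.37°, λ = atan2(p_y, p_x) ≈ -88.22°.

≈ (46°N, 88°W)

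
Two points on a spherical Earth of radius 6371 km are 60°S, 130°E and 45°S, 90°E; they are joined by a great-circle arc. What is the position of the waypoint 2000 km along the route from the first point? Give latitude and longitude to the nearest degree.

≈ 52°S, 101°E

Convert each endpoint to a unit vector on the sphere (x = cos φ cos λ, y = cos φ sin λ, z = sin φ).
The central angle between the endpoints is δ = arccos(p₁·p₂) ≈ 0.488 rad (28.0°). The total great-circle distance is δ·R ≈ 0.488 × 6371 ≈ 3110 km, so the target fraction is f = 2000/3110 ≈ 0.643.
Interpolate at f ≈ 0.643 with slerp weights a = sin((1−f)δ)/sin δ ≈ 0.370, b = sin(fδ)/sin δ ≈ 0.658.
p = a·p₁ + b·p₂ ≈ (-0.119, 0.607, -0.786); φ = arcsin(p_z) ≈ -51.78°, λ = atan2(p_y, p_x) ≈ 101.07°.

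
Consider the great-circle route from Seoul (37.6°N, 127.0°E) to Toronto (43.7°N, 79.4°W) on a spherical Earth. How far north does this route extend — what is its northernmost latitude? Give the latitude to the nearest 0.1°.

≈ 75.2°N

The great circle lies in the plane with unit normal n̂ = (p₁ × p₂)/|p₁ × p₂|.
Here n̂_z ≈ +0.256; the vertex latitude is φ_max = arccos|n̂_z| ≈ 75.2°.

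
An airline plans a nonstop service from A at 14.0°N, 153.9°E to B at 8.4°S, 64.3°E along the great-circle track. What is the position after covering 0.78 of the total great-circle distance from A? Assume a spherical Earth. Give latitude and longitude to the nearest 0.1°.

≈ 3.2°S, 83.9°E

Write both endpoints as unit vectors p₁, p₂ with components (cos φ cos λ, cos φ sin λ, sin φ).
The central angle between the endpoints is δ = arccos(p₁·p₂) ≈ 1.599 rad (91.6°).
Interpolate at f = 0.78 with slerp weights a = sin((1−f)δ)/sin δ ≈ 0.345, b = sin(fδ)/sin δ ≈ 0.949.
p = a·p₁ + b·p₂ ≈ (0.107, 0.993, -0.055); φ = arcsin(p_z) ≈ -3.16°, λ = atan2(p_y, p_x) ≈ 83.88°.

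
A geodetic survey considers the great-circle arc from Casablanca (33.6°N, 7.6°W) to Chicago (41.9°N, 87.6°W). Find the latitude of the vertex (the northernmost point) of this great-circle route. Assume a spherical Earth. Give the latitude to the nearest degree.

≈ 46°N

The great circle lies in the plane with unit normal n̂ = (p₁ × p₂)/|p₁ × p₂|.
Here n̂_z ≈ -0.695; the vertex latitude is φ_max = arccos|n̂_z| ≈ 46.0°.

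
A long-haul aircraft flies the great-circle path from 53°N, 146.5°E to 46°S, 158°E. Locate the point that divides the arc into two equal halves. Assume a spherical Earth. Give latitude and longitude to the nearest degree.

≈ 4°N, 153°E

From cos δ = sin φ₁ sin φ₂ + cos φ₁ cos φ₂ cos Δλ, the central angle is δ ≈ 1.736 rad (99.5°).
Interpolate at f = 1/2 with slerp weights a = sin((1−f)δ)/sin δ ≈ 0.774, b = sin(fδ)/sin δ ≈ 0.774.
p = a·p₁ + b·p₂ ≈ (-0.887, 0.458, 0.061); φ = arcsin(p_z) ≈ 3.52°, λ = atan2(p_y, p_x) ≈ 152.66°.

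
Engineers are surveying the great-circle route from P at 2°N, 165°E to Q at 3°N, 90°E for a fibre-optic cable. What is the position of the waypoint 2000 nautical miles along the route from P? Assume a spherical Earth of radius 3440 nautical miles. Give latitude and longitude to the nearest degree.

≈ 3°N, 132°E

From cos δ = sin φ₁ sin φ₂ + cos φ₁ cos φ₂ cos Δλ, the central angle is δ ≈ 1.308 rad (74.9°). The total great-circle distance is δ·R ≈ 1.308 × 3440 ≈ 4498 nmi, so the target fraction is f = 2000/4498 ≈ 0.445.
Interpolate at f ≈ 0.445 with slerp weights a = sin((1−f)δ)/sin δ ≈ 0.688, b = sin(fδ)/sin δ ≈ 0.569.
p = a·p₁ + b·p₂ ≈ (-0.664, 0.746, 0.054); φ = arcsin(p_z) ≈ 3.08°, λ = atan2(p_y, p_x) ≈ 131.67°.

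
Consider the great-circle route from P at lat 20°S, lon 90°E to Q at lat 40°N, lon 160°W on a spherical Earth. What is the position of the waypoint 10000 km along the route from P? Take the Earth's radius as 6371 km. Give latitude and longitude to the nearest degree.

≈ lat 33°N, lon 166°E

The haversine formula gives a central angle δ ≈ 2.056 rad (117.8°) between the endpoints. The total great-circle distance is δ·R ≈ 2.056 × 6371 ≈ 13096 km, so the target fraction is f = 10000/13096 ≈ 0.764.
Interpolate at f ≈ 0.764 with slerp weights a = sin((1−f)δ)/sin δ ≈ 0.528, b = sin(fδ)/sin δ ≈ 1.130.
p = a·p₁ + b·p₂ ≈ (-0.814, 0.200, 0.546); φ = arcsin(p_z) ≈ 33.09°, λ = atan2(p_y, p_x) ≈ 166.19°.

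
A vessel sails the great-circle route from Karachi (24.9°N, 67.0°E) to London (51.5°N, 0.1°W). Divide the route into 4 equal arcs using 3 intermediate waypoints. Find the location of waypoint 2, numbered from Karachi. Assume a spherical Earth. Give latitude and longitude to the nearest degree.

≈ 43°N, 40°E

Write both endpoints as unit vectors p₁, p₂ with components (cos φ cos λ, cos φ sin λ, sin φ).
The central angle between the endpoints is δ = arccos(p₁·p₂) ≈ 0.989 rad (56.7°).
Interpolate at f = 2/4 with slerp weights a = sin((1−f)δ)/sin δ ≈ 0.568, b = sin(fδ)/sin δ ≈ 0.568.
p = a·p₁ + b·p₂ ≈ (0.555, 0.474, 0.684); φ = arcsin(p_z) ≈ 43.14°, λ = atan2(p_y, p_x) ≈ 40.48°.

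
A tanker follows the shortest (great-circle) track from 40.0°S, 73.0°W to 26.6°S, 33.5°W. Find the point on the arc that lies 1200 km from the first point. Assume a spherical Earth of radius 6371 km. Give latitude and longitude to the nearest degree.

Convert each endpoint to a unit vector on the sphere (x = cos φ cos λ, y = cos φ sin λ, z = sin φ).
The central angle between the endpoints is δ = arccos(p₁·p₂) ≈ 0.616 rad (35.3°). The total great-circle distance is δ·R ≈ 0.616 × 6371 ≈ 3923 km, so the target fraction is f = 1200/3923 ≈ 0.306.
Interpolate at f ≈ 0.306 with slerp weights a = sin((1−f)δ)/sin δ ≈ 0.718, b = sin(fδ)/sin δ ≈ 0.324.
p = a·p₁ + b·p₂ ≈ (0.402, -0.686, -0.606); φ = arcsin(p_z) ≈ -37.33°, λ = atan2(p_y, p_x) ≈ -59.59°.

≈ 37°S, 60°W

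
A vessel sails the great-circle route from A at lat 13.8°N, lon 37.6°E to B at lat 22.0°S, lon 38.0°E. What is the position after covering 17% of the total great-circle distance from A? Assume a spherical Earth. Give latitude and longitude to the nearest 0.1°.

≈ lat 7.7°N, lon 37.7°E

The haversine formula gives a central angle δ ≈ 0.625 rad (35.8°) between the endpoints.
Interpolate at f = 0.17 with slerp weights a = sin((1−f)δ)/sin δ ≈ 0.847, b = sin(fδ)/sin δ ≈ 0.181.
p = a·p₁ + b·p₂ ≈ (0.784, 0.606, 0.134); φ = arcsin(p_z) ≈ 7.71°, λ = atan2(p_y, p_x) ≈ 37.67°.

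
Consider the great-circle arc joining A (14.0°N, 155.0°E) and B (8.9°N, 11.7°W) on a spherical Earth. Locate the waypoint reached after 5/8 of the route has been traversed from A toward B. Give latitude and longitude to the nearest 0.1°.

The haversine formula gives a central angle δ ≈ 2.680 rad (153.6°) between the endpoints.
Interpolate at f = 5/8 with slerp weights a = sin((1−f)δ)/sin δ ≈ 1.897, b = sin(fδ)/sin δ ≈ 2.234.
p = a·p₁ + b·p₂ ≈ (0.494, 0.330, 0.805); φ = arcsin(p_z) ≈ 53.56°, λ = atan2(p_y, p_x) ≈ 33.77°.

≈ (53.6°N, 33.8°E)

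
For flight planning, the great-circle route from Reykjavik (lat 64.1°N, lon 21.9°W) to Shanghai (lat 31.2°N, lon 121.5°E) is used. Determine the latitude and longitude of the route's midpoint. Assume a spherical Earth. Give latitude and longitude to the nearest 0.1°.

Write both endpoints as unit vectors p₁, p₂ with components (cos φ cos λ, cos φ sin λ, sin φ).
The central angle between the endpoints is δ = arccos(p₁·p₂) ≈ 1.404 rad (80.4°).
Interpolate at f = 1/2 with slerp weights a = sin((1−f)δ)/sin δ ≈ 0.655, b = sin(fδ)/sin δ ≈ 0.655.
p = a·p₁ + b·p₂ ≈ (-0.027, 0.371, 0.928); φ = arcsin(p_z) ≈ 68.17°, λ = atan2(p_y, p_x) ≈ 94.21°.

≈ lat 68.2°N, lon 94.2°E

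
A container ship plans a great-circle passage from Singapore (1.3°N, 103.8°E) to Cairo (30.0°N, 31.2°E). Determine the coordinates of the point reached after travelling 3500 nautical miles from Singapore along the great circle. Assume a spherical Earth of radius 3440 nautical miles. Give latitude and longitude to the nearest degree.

≈ (27°N, 49°E)

Write both endpoints as unit vectors p₁, p₂ with components (cos φ cos λ, cos φ sin λ, sin φ).
The central angle between the endpoints is δ = arccos(p₁·p₂) ≈ 1.297 rad (74.3°). The total great-circle distance is δ·R ≈ 1.297 × 3440 ≈ 4462 nmi, so the target fraction is f = 3500/4462 ≈ 0.784.
Interpolate at f ≈ 0.784 with slerp weights a = sin((1−f)δ)/sin δ ≈ 0.287, b = sin(fδ)/sin δ ≈ 0.884.
p = a·p₁ + b·p₂ ≈ (0.586, 0.675, 0.448); φ = arcsin(p_z) ≈ 26.64°, λ = atan2(p_y, p_x) ≈ 49.02°.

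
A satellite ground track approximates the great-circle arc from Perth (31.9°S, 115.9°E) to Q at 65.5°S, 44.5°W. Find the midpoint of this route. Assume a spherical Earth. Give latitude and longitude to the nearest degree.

The haversine formula gives a central angle δ ≈ 1.421 rad (81.4°) between the endpoints.
Interpolate at f = 1/2 with slerp weights a = sin((1−f)δ)/sin δ ≈ 0.660, b = sin(fδ)/sin δ ≈ 0.660.
p = a·p₁ + b·p₂ ≈ (-0.050, 0.312, -0.949); φ = arcsin(p_z) ≈ -71.58°, λ = atan2(p_y, p_x) ≈ 99.02°.

≈ 72°S, 99°E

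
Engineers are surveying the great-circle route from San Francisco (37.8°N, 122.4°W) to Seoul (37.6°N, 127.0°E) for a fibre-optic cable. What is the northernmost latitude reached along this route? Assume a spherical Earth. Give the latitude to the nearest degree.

The great circle lies in the plane with unit normal n̂ = (p₁ × p₂)/|p₁ × p₂|.
Here n̂_z ≈ -0.593; the vertex latitude is φ_max = arccos|n̂_z| ≈ 53.6°.

≈ 54°N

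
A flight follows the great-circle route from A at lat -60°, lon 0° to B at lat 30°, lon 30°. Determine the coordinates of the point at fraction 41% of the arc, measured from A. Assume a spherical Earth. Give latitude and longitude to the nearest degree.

≈ lat -24°, lon 17°

Convert each endpoint to a unit vector on the sphere (x = cos φ cos λ, y = cos φ sin λ, z = sin φ).
The central angle between the endpoints is δ = arccos(p₁·p₂) ≈ 1.629 rad (93.3°).
Interpolate at f = 0.41 with slerp weights a = sin((1−f)δ)/sin δ ≈ 0.821, b = sin(fδ)/sin δ ≈ 0.620.
p = a·p₁ + b·p₂ ≈ (0.876, 0.269, -0.401); φ = arcsin(p_z) ≈ -23.64°, λ = atan2(p_y, p_x) ≈ 17.05°.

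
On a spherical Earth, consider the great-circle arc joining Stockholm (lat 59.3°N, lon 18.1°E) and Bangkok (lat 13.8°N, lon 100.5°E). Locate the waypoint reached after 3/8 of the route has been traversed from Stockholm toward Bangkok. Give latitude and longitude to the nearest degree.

≈ lat 50°N, lon 64°E

The haversine formula gives a central angle δ ≈ 1.297 rad (74.3°) between the endpoints.
Interpolate at f = 3/8 with slerp weights a = sin((1−f)δ)/sin δ ≈ 0.753, b = sin(fδ)/sin δ ≈ 0.485.
p = a·p₁ + b·p₂ ≈ (0.279, 0.583, 0.763); φ = arcsin(p_z) ≈ 49.73°, λ = atan2(p_y, p_x) ≈ 64.40°.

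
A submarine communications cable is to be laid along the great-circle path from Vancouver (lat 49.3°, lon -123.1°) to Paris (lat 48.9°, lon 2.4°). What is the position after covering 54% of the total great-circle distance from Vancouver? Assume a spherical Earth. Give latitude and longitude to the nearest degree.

Convert each endpoint to a unit vector on the sphere (x = cos φ cos λ, y = cos φ sin λ, z = sin φ).
The central angle between the endpoints is δ = arccos(p₁·p₂) ≈ 1.243 rad (71.2°).
Interpolate at f = 0.54 with slerp weights a = sin((1−f)δ)/sin δ ≈ 0.571, b = sin(fδ)/sin δ ≈ 0.657.
p = a·p₁ + b·p₂ ≈ (0.228, -0.294, 0.928); φ = arcsin(p_z) ≈ 68.16°, λ = atan2(p_y, p_x) ≈ -52.23°.

≈ lat 68°, lon -52°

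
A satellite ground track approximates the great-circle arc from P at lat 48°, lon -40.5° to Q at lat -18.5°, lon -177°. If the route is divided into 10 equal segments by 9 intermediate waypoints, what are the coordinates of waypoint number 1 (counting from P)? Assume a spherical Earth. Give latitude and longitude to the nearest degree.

Convert each endpoint to a unit vector on the sphere (x = cos φ cos λ, y = cos φ sin λ, z = sin φ).
The central angle between the endpoints is δ = arccos(p₁·p₂) ≈ 2.341 rad (134.1°).
Interpolate at f = 1/10 with slerp weights a = sin((1−f)δ)/sin δ ≈ 1.198, b = sin(fδ)/sin δ ≈ 0.323.
p = a·p₁ + b·p₂ ≈ (0.303, -0.536, 0.787); φ = arcsin(p_z) ≈ 51.95°, λ = atan2(p_y, p_x) ≈ -60.51°.

≈ lat 52°, lon -61°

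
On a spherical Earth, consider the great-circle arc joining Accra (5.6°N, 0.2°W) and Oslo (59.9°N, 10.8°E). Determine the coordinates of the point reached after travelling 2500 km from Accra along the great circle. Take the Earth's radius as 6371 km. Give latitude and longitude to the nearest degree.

The haversine formula gives a central angle δ ≈ 0.959 rad (54.9°) between the endpoints. The total great-circle distance is δ·R ≈ 0.959 × 6371 ≈ 6110 km, so the target fraction is f = 2500/6110 ≈ 0.409.
Interpolate at f ≈ 0.409 with slerp weights a = sin((1−f)δ)/sin δ ≈ 0.656, b = sin(fδ)/sin δ ≈ 0.467.
p = a·p₁ + b·p₂ ≈ (0.883, 0.042, 0.468); φ = arcsin(p_z) ≈ 27.91°, λ = atan2(p_y, p_x) ≈ 2.70°.

≈ 28°N, 3°E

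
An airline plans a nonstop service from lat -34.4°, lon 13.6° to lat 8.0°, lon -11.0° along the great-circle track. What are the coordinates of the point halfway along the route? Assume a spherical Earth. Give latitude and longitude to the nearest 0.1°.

The haversine formula gives a central angle δ ≈ 0.844 rad (48.4°) between the endpoints.
Interpolate at f = 1/2 with slerp weights a = sin((1−f)δ)/sin δ ≈ 0.548, b = sin(fδ)/sin δ ≈ 0.548.
p = a·p₁ + b·p₂ ≈ (0.972, 0.003, -0.233); φ = arcsin(p_z) ≈ -13.50°, λ = atan2(p_y, p_x) ≈ 0.16°.

≈ lat -13.5°, lon 0.2°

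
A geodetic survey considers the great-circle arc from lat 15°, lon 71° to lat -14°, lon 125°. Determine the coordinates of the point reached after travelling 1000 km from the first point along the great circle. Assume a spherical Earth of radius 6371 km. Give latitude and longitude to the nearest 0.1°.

Write both endpoints as unit vectors p₁, p₂ with components (cos φ cos λ, cos φ sin λ, sin φ).
The central angle between the endpoints is δ = arccos(p₁·p₂) ≈ 1.061 rad (60.8°). The total great-circle distance is δ·R ≈ 1.061 × 6371 ≈ 6758 km, so the target fraction is f = 1000/6758 ≈ 0.148.
Interpolate at f ≈ 0.148 with slerp weights a = sin((1−f)δ)/sin δ ≈ 0.900, b = sin(fδ)/sin δ ≈ 0.179.
p = a·p₁ + b·p₂ ≈ (0.183, 0.965, 0.190); φ = arcsin(p_z) ≈ 10.93°, λ = atan2(p_y, p_x) ≈ 79.23°.

≈ lat 10.9°, lon 79.2°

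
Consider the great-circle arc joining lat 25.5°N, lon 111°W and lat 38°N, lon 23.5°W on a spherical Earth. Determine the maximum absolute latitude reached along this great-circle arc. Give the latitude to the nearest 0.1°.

≈ 41.9°N

The great circle lies in the plane with unit normal n̂ = (p₁ × p₂)/|p₁ × p₂|.
Here n̂_z ≈ +0.744; the vertex latitude is φ_max = arccos|n̂_z| ≈ 41.9°.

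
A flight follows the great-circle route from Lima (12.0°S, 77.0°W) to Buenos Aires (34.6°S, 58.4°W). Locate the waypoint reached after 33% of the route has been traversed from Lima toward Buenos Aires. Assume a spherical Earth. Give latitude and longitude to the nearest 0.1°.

≈ (19.7°S, 71.5°W)

The haversine formula gives a central angle δ ≈ 0.492 rad (28.2°) between the endpoints.
Interpolate at f = 0.33 with slerp weights a = sin((1−f)δ)/sin δ ≈ 0.685, b = sin(fδ)/sin δ ≈ 0.342.
p = a·p₁ + b·p₂ ≈ (0.298, -0.893, -0.337); φ = arcsin(p_z) ≈ -19.68°, λ = atan2(p_y, p_x) ≈ -71.52°.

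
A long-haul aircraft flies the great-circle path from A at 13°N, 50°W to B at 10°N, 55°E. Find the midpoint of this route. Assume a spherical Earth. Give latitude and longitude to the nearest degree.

≈ 18°N, 3°E

Write both endpoints as unit vectors p₁, p₂ with components (cos φ cos λ, cos φ sin λ, sin φ).
The central angle between the endpoints is δ = arccos(p₁·p₂) ≈ 1.782 rad (102.1°).
Interpolate at f = 1/2 with slerp weights a = sin((1−f)δ)/sin δ ≈ 0.795, b = sin(fδ)/sin δ ≈ 0.795.
p = a·p₁ + b·p₂ ≈ (0.947, 0.048, 0.317); φ = arcsin(p_z) ≈ 18.48°, λ = atan2(p_y, p_x) ≈ 2.90°.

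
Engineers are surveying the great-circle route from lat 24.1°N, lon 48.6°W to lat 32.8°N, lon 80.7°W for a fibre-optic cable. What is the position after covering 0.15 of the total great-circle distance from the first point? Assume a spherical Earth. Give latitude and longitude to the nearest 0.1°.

Write both endpoints as unit vectors p₁, p₂ with components (cos φ cos λ, cos φ sin λ, sin φ).
The central angle between the endpoints is δ = arccos(p₁·p₂) ≈ 0.513 rad (29.4°).
Interpolate at f = 0.15 with slerp weights a = sin((1−f)δ)/sin δ ≈ 0.861, b = sin(fδ)/sin δ ≈ 0.157.
p = a·p₁ + b·p₂ ≈ (0.541, -0.719, 0.436); φ = arcsin(p_z) ≈ 25.86°, λ = atan2(p_y, p_x) ≈ -53.06°.

≈ lat 25.9°N, lon 53.1°W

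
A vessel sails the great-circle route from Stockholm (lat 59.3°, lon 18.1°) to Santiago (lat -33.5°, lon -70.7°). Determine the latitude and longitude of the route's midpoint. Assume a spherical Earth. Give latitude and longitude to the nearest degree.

Write both endpoints as unit vectors p₁, p₂ with components (cos φ cos λ, cos φ sin λ, sin φ).
The central angle between the endpoints is δ = arccos(p₁·p₂) ≈ 2.055 rad (117.8°).
Interpolate at f = 1/2 with slerp weights a = sin((1−f)δ)/sin δ ≈ 0.967, b = sin(fδ)/sin δ ≈ 0.967.
p = a·p₁ + b·p₂ ≈ (0.736, -0.608, 0.298); φ = arcsin(p_z) ≈ 17.33°, λ = atan2(p_y, p_x) ≈ -39.55°.

≈ lat 17°, lon -40°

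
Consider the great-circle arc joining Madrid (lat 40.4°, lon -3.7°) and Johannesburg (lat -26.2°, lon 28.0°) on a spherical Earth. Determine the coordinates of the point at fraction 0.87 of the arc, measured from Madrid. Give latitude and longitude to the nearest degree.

Convert each endpoint to a unit vector on the sphere (x = cos φ cos λ, y = cos φ sin λ, z = sin φ).
The central angle between the endpoints is δ = arccos(p₁·p₂) ≈ 1.271 rad (72.8°).
Interpolate at f = 0.87 with slerp weights a = sin((1−f)δ)/sin δ ≈ 0.172, b = sin(fδ)/sin δ ≈ 0.936.
p = a·p₁ + b·p₂ ≈ (0.872, 0.386, -0.301); φ = arcsin(p_z) ≈ -17.55°, λ = atan2(p_y, p_x) ≈ 23.86°.

≈ lat -18°, lon 24°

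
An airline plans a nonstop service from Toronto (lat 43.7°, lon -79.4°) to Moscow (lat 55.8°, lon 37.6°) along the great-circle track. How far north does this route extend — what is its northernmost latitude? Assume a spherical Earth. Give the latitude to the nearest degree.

≈ 67°

The great circle lies in the plane with unit normal n̂ = (p₁ × p₂)/|p₁ × p₂|.
Here n̂_z ≈ +0.393; the vertex latitude is φ_max = arccos|n̂_z| ≈ 66.9°.
Check via Clairaut: cos φ_max = |cos φ₁| · sin C = cos(43.7°)·sin(32.9°) ≈ 0.393, again giving ≈ 66.9°.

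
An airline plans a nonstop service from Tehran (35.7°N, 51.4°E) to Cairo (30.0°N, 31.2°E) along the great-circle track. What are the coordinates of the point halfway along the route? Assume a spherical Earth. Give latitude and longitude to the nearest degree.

The haversine formula gives a central angle δ ≈ 0.312 rad (17.9°) between the endpoints.
Interpolate at f = 1/2 with slerp weights a = sin((1−f)δ)/sin δ ≈ 0.506, b = sin(fδ)/sin δ ≈ 0.506.
p = a·p₁ + b·p₂ ≈ (0.631, 0.548, 0.548); φ = arcsin(p_z) ≈ 33.26°, λ = atan2(p_y, p_x) ≈ 40.97°.

≈ 33°N, 41°E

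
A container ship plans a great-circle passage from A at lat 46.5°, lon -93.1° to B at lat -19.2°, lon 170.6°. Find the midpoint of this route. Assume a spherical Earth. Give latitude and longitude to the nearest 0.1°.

Write both endpoints as unit vectors p₁, p₂ with components (cos φ cos λ, cos φ sin λ, sin φ).
The central angle between the endpoints is δ = arccos(p₁·p₂) ≈ 1.886 rad (108.1°).
Interpolate at f = 1/2 with slerp weights a = sin((1−f)δ)/sin δ ≈ 0.851, b = sin(fδ)/sin δ ≈ 0.851.
p = a·p₁ + b·p₂ ≈ (-0.825, -0.454, 0.338); φ = arcsin(p_z) ≈ 19.72°, λ = atan2(p_y, p_x) ≈ -151.18°.

≈ lat 19.7°, lon -151.2°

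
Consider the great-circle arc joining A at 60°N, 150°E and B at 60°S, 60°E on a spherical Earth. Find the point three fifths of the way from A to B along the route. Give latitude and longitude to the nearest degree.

≈ 13°S, 100°E

Write both endpoints as unit vectors p₁, p₂ with components (cos φ cos λ, cos φ sin λ, sin φ).
The central angle between the endpoints is δ = arccos(p₁·p₂) ≈ 2.419 rad (138.6°).
Interpolate at f = 3/5 with slerp weights a = sin((1−f)δ)/sin δ ≈ 1.245, b = sin(fδ)/sin δ ≈ 1.501.
p = a·p₁ + b·p₂ ≈ (-0.164, 0.961, -0.222); φ = arcsin(p_z) ≈ -12.81°, λ = atan2(p_y, p_x) ≈ 99.67°.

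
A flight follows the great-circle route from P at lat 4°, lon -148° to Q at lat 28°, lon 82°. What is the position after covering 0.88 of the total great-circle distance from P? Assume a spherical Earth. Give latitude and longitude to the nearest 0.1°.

≈ lat 33.4°, lon 97.9°

Convert each endpoint to a unit vector on the sphere (x = cos φ cos λ, y = cos φ sin λ, z = sin φ).
The central angle between the endpoints is δ = arccos(p₁·p₂) ≈ 2.133 rad (122.2°).
Interpolate at f = 0.88 with slerp weights a = sin((1−f)δ)/sin δ ≈ 0.299, b = sin(fδ)/sin δ ≈ 1.127.
p = a·p₁ + b·p₂ ≈ (-0.115, 0.827, 0.550); φ = arcsin(p_z) ≈ 33.37°, λ = atan2(p_y, p_x) ≈ 97.90°.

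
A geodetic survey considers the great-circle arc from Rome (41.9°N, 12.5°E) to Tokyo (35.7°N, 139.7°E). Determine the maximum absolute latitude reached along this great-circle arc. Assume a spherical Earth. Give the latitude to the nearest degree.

The great circle lies in the plane with unit normal n̂ = (p₁ × p₂)/|p₁ × p₂|.
Here n̂_z ≈ +0.482; the vertex latitude is φ_max = arccos|n̂_z| ≈ 61.2°.

≈ 61°N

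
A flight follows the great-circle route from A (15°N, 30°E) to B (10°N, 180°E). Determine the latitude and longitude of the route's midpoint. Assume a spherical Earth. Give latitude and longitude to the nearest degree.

Write both endpoints as unit vectors p₁, p₂ with components (cos φ cos λ, cos φ sin λ, sin φ).
The central angle between the endpoints is δ = arccos(p₁·p₂) ≈ 2.464 rad (141.2°).
Interpolate at f = 1/2 with slerp weights a = sin((1−f)δ)/sin δ ≈ 1.504, b = sin(fδ)/sin δ ≈ 1.504.
p = a·p₁ + b·p₂ ≈ (-0.223, 0.726, 0.650); φ = arcsin(p_z) ≈ 40.56°, λ = atan2(p_y, p_x) ≈ 107.07°.

≈ (41°N, 107°E)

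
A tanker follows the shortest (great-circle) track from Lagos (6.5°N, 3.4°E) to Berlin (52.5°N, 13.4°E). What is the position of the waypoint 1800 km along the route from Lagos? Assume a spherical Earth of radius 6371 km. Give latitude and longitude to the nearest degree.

Write both endpoints as unit vectors p₁, p₂ with components (cos φ cos λ, cos φ sin λ, sin φ).
The central angle between the endpoints is δ = arccos(p₁·p₂) ≈ 0.816 rad (46.7°). The total great-circle distance is δ·R ≈ 0.816 × 6371 ≈ 5196 km, so the target fraction is f = 1800/5196 ≈ 0.346.
Interpolate at f ≈ 0.346 with slerp weights a = sin((1−f)δ)/sin δ ≈ 0.698, b = sin(fδ)/sin δ ≈ 0.383.
p = a·p₁ + b·p₂ ≈ (0.919, 0.095, 0.383); φ = arcsin(p_z) ≈ 22.51°, λ = atan2(p_y, p_x) ≈ 5.91°.

≈ 23°N, 6°E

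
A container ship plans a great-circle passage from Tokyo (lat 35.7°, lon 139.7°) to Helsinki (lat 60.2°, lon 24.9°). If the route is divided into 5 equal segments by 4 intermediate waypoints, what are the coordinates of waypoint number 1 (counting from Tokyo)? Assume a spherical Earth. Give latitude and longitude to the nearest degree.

≈ lat 48°, lon 130°

From cos δ = sin φ₁ sin φ₂ + cos φ₁ cos φ₂ cos Δλ, the central angle is δ ≈ 1.227 rad (70.3°).
Interpolate at f = 1/5 with slerp weights a = sin((1−f)δ)/sin δ ≈ 0.883, b = sin(fδ)/sin δ ≈ 0.258.
p = a·p₁ + b·p₂ ≈ (-0.431, 0.518, 0.739); φ = arcsin(p_z) ≈ 47.67°, λ = atan2(p_y, p_x) ≈ 129.75°.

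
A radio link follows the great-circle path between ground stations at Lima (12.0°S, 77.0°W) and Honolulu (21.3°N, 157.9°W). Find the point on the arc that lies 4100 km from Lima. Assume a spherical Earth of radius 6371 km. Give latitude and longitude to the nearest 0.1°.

≈ (3.5°N, 110.7°W)

From cos δ = sin φ₁ sin φ₂ + cos φ₁ cos φ₂ cos Δλ, the central angle is δ ≈ 1.502 rad (86.1°). The total great-circle distance is δ·R ≈ 1.502 × 6371 ≈ 9570 km, so the target fraction is f = 4100/9570 ≈ 0.428.
Interpolate at f ≈ 0.428 with slerp weights a = sin((1−f)δ)/sin δ ≈ 0.759, b = sin(fδ)/sin δ ≈ 0.601.
p = a·p₁ + b·p₂ ≈ (-0.352, -0.934, 0.061); φ = arcsin(p_z) ≈ 3.48°, λ = atan2(p_y, p_x) ≈ -110.66°.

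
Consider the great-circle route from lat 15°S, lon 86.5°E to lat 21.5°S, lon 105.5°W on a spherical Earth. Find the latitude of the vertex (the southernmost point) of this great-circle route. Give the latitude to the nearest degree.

≈ 72°S

The great circle lies in the plane with unit normal n̂ = (p₁ × p₂)/|p₁ × p₂|.
Here n̂_z ≈ +0.301; the vertex latitude is φ_max = arccos|n̂_z| ≈ 72.5°.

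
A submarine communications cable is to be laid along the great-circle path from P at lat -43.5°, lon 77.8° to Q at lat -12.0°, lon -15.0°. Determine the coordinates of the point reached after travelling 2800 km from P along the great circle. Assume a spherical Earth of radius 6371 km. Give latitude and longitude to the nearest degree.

The haversine formula gives a central angle δ ≈ 1.462 rad (83.8°) between the endpoints. The total great-circle distance is δ·R ≈ 1.462 × 6371 ≈ 9315 km, so the target fraction is f = 2800/9315 ≈ 0.301.
Interpolate at f ≈ 0.301 with slerp weights a = sin((1−f)δ)/sin δ ≈ 0.859, b = sin(fδ)/sin δ ≈ 0.428.
p = a·p₁ + b·p₂ ≈ (0.536, 0.500, -0.680); φ = arcsin(p_z) ≈ -42.84°, λ = atan2(p_y, p_x) ≈ 43.03°.

≈ lat -43°, lon 43°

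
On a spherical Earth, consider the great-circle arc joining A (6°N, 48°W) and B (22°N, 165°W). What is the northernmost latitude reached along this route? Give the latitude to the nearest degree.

≈ 27°N

The great circle lies in the plane with unit normal n̂ = (p₁ × p₂)/|p₁ × p₂|.
Here n̂_z ≈ -0.888; the vertex latitude is φ_max = arccos|n̂_z| ≈ 27.4°.
Check via Clairaut: cos φ_max = |cos φ₁| · sin C = cos(6.0°)·sin(63.2°) ≈ 0.888, again giving ≈ 27.4°.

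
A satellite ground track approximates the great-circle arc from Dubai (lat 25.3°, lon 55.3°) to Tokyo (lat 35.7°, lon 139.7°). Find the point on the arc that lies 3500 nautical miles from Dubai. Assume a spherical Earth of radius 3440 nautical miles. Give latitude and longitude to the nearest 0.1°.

Write both endpoints as unit vectors p₁, p₂ with components (cos φ cos λ, cos φ sin λ, sin φ).
The central angle between the endpoints is δ = arccos(p₁·p₂) ≈ 1.244 rad (71.3°). The total great-circle distance is δ·R ≈ 1.244 × 3440 ≈ 4279 nmi, so the target fraction is f = 3500/4279 ≈ 0.818.
Interpolate at f ≈ 0.818 with slerp weights a = sin((1−f)δ)/sin δ ≈ 0.237, b = sin(fδ)/sin δ ≈ 0.898.
p = a·p₁ + b·p₂ ≈ (-0.434, 0.648, 0.626); φ = arcsin(p_z) ≈ 38.72°, λ = atan2(p_y, p_x) ≈ 123.83°.

≈ lat 38.7°, lon 123.8°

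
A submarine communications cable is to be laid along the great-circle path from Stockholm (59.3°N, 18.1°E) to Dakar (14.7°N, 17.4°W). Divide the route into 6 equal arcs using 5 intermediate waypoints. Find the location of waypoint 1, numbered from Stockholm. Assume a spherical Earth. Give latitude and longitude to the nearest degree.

The haversine formula gives a central angle δ ≈ 0.902 rad (51.7°) between the endpoints.
Interpolate at f = 1/6 with slerp weights a = sin((1−f)δ)/sin δ ≈ 0.870, b = sin(fδ)/sin δ ≈ 0.191.
p = a·p₁ + b·p₂ ≈ (0.599, 0.083, 0.797); φ = arcsin(p_z) ≈ 52.83°, λ = atan2(p_y, p_x) ≈ 7.88°.

≈ 53°N, 8°E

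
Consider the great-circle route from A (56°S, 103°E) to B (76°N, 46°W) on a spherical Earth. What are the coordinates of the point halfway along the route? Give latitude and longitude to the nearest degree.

≈ (21°N, 83°E)

Convert each endpoint to a unit vector on the sphere (x = cos φ cos λ, y = cos φ sin λ, z = sin φ).
The central angle between the endpoints is δ = arccos(p₁·p₂) ≈ 2.740 rad (157.0°).
Interpolate at f = 1/2 with slerp weights a = sin((1−f)δ)/sin δ ≈ 2.506, b = sin(fδ)/sin δ ≈ 2.506.
p = a·p₁ + b·p₂ ≈ (0.106, 0.929, 0.354); φ = arcsin(p_z) ≈ 20.73°, λ = atan2(p_y, p_x) ≈ 83.50°.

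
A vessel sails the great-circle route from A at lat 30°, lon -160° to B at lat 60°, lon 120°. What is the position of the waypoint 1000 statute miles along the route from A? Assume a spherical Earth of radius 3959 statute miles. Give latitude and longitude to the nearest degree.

≈ lat 41°, lon -171°

Write both endpoints as unit vectors p₁, p₂ with components (cos φ cos λ, cos φ sin λ, sin φ).
The central angle between the endpoints is δ = arccos(p₁·p₂) ≈ 1.038 rad (59.5°). The total great-circle distance is δ·R ≈ 1.038 × 3959 ≈ 4108 mi, so the target fraction is f = 1000/4108 ≈ 0.243.
Interpolate at f ≈ 0.243 with slerp weights a = sin((1−f)δ)/sin δ ≈ 0.821, b = sin(fδ)/sin δ ≈ 0.290.
p = a·p₁ + b·p₂ ≈ (-0.741, -0.117, 0.662); φ = arcsin(p_z) ≈ 41.43°, λ = atan2(p_y, p_x) ≈ -170.99°.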